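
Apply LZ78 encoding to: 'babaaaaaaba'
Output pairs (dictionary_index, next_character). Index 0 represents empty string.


LZ78 encoding steps:
Dictionary: {0: ''}
Step 1: w='' (idx 0), next='b' -> output (0, 'b'), add 'b' as idx 1
Step 2: w='' (idx 0), next='a' -> output (0, 'a'), add 'a' as idx 2
Step 3: w='b' (idx 1), next='a' -> output (1, 'a'), add 'ba' as idx 3
Step 4: w='a' (idx 2), next='a' -> output (2, 'a'), add 'aa' as idx 4
Step 5: w='aa' (idx 4), next='a' -> output (4, 'a'), add 'aaa' as idx 5
Step 6: w='ba' (idx 3), end of input -> output (3, '')


Encoded: [(0, 'b'), (0, 'a'), (1, 'a'), (2, 'a'), (4, 'a'), (3, '')]


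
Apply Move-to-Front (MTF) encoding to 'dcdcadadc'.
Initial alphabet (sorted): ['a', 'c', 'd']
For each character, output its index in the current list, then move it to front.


MTF encoding:
'd': index 2 in ['a', 'c', 'd'] -> ['d', 'a', 'c']
'c': index 2 in ['d', 'a', 'c'] -> ['c', 'd', 'a']
'd': index 1 in ['c', 'd', 'a'] -> ['d', 'c', 'a']
'c': index 1 in ['d', 'c', 'a'] -> ['c', 'd', 'a']
'a': index 2 in ['c', 'd', 'a'] -> ['a', 'c', 'd']
'd': index 2 in ['a', 'c', 'd'] -> ['d', 'a', 'c']
'a': index 1 in ['d', 'a', 'c'] -> ['a', 'd', 'c']
'd': index 1 in ['a', 'd', 'c'] -> ['d', 'a', 'c']
'c': index 2 in ['d', 'a', 'c'] -> ['c', 'd', 'a']


Output: [2, 2, 1, 1, 2, 2, 1, 1, 2]


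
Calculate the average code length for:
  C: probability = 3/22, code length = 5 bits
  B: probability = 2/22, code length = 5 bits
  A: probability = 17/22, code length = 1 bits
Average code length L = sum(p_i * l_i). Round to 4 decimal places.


Weighted contributions p_i * l_i:
  C: (3/22) * 5 = 15/22
  B: (2/22) * 5 = 10/22
  A: (17/22) * 1 = 17/22
Sum = (15 + 10 + 17)/22 = 42/22

L = 42/22 = 1.9091 bits/symbol


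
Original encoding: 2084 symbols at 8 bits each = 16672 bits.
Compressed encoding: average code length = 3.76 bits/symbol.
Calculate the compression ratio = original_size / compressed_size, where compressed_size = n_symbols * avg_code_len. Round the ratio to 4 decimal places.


original_size = n_symbols * orig_bits = 2084 * 8 = 16672 bits
compressed_size = n_symbols * avg_code_len = 2084 * 3.76 = 7835.84 bits
ratio = original_size / compressed_size = 16672 / 7835.84 = 2.1277

Compression ratio = 2.1277


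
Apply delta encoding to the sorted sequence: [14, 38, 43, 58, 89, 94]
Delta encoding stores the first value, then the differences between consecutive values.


First value: 14
Deltas:
  38 - 14 = 24
  43 - 38 = 5
  58 - 43 = 15
  89 - 58 = 31
  94 - 89 = 5


Delta encoded: [14, 24, 5, 15, 31, 5]


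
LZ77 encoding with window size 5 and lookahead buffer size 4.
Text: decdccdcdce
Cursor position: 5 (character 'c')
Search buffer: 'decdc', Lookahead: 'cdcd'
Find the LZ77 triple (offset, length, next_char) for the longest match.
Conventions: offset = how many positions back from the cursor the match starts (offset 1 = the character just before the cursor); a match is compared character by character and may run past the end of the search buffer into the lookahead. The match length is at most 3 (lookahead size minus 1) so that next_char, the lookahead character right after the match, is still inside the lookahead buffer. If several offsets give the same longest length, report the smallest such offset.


Try each offset into the search buffer:
  offset=1 (pos 4, char 'c'): match length 1
  offset=2 (pos 3, char 'd'): match length 0
  offset=3 (pos 2, char 'c'): match length 3
  offset=4 (pos 1, char 'e'): match length 0
  offset=5 (pos 0, char 'd'): match length 0
Longest match has length 3 at offset 3.
next_char = character at position 5 + 3 = 8 -> 'd'

Best match: offset=3, length=3 (matching 'cdc' starting at position 2)
LZ77 triple: (3, 3, 'd')


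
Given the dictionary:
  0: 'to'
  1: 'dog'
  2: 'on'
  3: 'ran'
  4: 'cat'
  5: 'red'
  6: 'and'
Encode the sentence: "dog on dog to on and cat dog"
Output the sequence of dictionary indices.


Look up each word in the dictionary:
  'dog' -> 1
  'on' -> 2
  'dog' -> 1
  'to' -> 0
  'on' -> 2
  'and' -> 6
  'cat' -> 4
  'dog' -> 1

Encoded: [1, 2, 1, 0, 2, 6, 4, 1]


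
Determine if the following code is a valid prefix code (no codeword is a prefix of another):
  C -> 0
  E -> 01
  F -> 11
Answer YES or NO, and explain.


Checking each pair (does one codeword prefix another?):
  C='0' vs E='01': prefix -- VIOLATION

NO -- this is NOT a valid prefix code. C (0) is a prefix of E (01).


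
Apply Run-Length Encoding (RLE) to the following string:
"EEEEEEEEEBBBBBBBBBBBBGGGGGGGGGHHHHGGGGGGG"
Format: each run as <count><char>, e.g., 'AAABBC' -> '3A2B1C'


Scanning runs left to right:
  i=0: run of 'E' x 9 -> '9E'
  i=9: run of 'B' x 12 -> '12B'
  i=21: run of 'G' x 9 -> '9G'
  i=30: run of 'H' x 4 -> '4H'
  i=34: run of 'G' x 7 -> '7G'

RLE = 9E12B9G4H7G


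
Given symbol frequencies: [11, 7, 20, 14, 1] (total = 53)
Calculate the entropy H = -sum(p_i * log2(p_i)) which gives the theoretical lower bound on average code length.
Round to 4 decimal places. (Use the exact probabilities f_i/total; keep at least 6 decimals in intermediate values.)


Per-symbol terms -p_i * log2(p_i) with p_i = f_i/53:
  p = 11/53 = 0.207547: log2(p) = -2.268489, -p*log2(p) = 0.470818
  p = 7/53 = 0.132075: log2(p) = -2.920566, -p*log2(p) = 0.385735
  p = 20/53 = 0.377358: log2(p) = -1.405992, -p*log2(p) = 0.530563
  p = 14/53 = 0.264151: log2(p) = -1.920566, -p*log2(p) = 0.507319
  p = 1/53 = 0.018868: log2(p) = -5.727920, -p*log2(p) = 0.108074
H = 0.470818 + 0.385735 + 0.530563 + 0.507319 + 0.108074 = 2.002509

H = 2.0025 bits/symbol


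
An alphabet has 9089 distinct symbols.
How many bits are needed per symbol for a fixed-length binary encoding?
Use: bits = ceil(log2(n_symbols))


log2(9089) = 13.1499
Bracket: 2^13 = 8192 < 9089 <= 2^14 = 16384
So ceil(log2(9089)) = 14

bits = ceil(log2(9089)) = ceil(13.1499) = 14 bits


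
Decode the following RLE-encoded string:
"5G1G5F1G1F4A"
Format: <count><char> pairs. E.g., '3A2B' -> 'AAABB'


Expanding each <count><char> pair:
  5G -> 'GGGGG'
  1G -> 'G'
  5F -> 'FFFFF'
  1G -> 'G'
  1F -> 'F'
  4A -> 'AAAA'

Decoded = GGGGGGFFFFFGFAAAA


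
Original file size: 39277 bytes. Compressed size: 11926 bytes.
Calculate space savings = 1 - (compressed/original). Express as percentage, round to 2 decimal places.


ratio = compressed/original = 11926/39277 = 0.303638
savings = 1 - ratio = 1 - 0.303638 = 0.696362
as a percentage: 0.696362 * 100 = 69.64%

Space savings = 1 - 11926/39277 = 69.64%


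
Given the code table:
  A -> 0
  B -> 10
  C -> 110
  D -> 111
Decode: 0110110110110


Decoding:
0 -> A
110 -> C
110 -> C
110 -> C
110 -> C


Result: ACCCC


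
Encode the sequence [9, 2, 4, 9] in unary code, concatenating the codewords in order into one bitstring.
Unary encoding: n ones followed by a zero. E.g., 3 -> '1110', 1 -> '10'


Encode each number as n ones followed by a terminating 0:
  9 -> 1111111110 (10 bits)
  2 -> 110 (3 bits)
  4 -> 11110 (5 bits)
  9 -> 1111111110 (10 bits)
Total length = 10 + 3 + 5 + 10 = 28 bits.

Unary([9, 2, 4, 9]) = 1111111110110111101111111110 (28 bits)


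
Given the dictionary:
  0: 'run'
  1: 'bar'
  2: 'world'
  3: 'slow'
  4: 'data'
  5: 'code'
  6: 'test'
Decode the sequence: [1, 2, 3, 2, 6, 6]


Look up each index in the dictionary:
  1 -> 'bar'
  2 -> 'world'
  3 -> 'slow'
  2 -> 'world'
  6 -> 'test'
  6 -> 'test'

Decoded: "bar world slow world test test"


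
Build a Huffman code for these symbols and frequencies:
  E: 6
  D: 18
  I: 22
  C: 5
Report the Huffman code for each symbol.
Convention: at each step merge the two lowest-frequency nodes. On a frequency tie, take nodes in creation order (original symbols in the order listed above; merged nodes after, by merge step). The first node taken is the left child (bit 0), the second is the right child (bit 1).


Huffman tree construction:
Step 1: Merge C(5) + E(6) = 11
Step 2: Merge (C+E)(11) + D(18) = 29
Step 3: Merge I(22) + ((C+E)+D)(29) = 51
Read each symbol's code off the tree from the root (left child = 0, right child = 1).

Codes:
  E: 101 (length 3)
  D: 11 (length 2)
  I: 0 (length 1)
  C: 100 (length 3)
Average code length: 91/51 = 1.7843 bits/symbol


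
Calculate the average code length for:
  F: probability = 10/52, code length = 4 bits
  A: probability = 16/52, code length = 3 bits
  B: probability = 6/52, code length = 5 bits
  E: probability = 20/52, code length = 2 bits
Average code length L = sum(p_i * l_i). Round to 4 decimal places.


Weighted contributions p_i * l_i:
  F: (10/52) * 4 = 40/52
  A: (16/52) * 3 = 48/52
  B: (6/52) * 5 = 30/52
  E: (20/52) * 2 = 40/52
Sum = (40 + 48 + 30 + 40)/52 = 158/52

L = 158/52 = 3.0385 bits/symbol


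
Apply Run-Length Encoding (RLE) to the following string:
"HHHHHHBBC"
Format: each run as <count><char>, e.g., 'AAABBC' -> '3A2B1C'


Scanning runs left to right:
  i=0: run of 'H' x 6 -> '6H'
  i=6: run of 'B' x 2 -> '2B'
  i=8: run of 'C' x 1 -> '1C'

RLE = 6H2B1C


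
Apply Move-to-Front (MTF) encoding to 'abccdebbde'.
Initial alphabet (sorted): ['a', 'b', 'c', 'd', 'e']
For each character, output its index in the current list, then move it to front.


MTF encoding:
'a': index 0 in ['a', 'b', 'c', 'd', 'e'] -> ['a', 'b', 'c', 'd', 'e']
'b': index 1 in ['a', 'b', 'c', 'd', 'e'] -> ['b', 'a', 'c', 'd', 'e']
'c': index 2 in ['b', 'a', 'c', 'd', 'e'] -> ['c', 'b', 'a', 'd', 'e']
'c': index 0 in ['c', 'b', 'a', 'd', 'e'] -> ['c', 'b', 'a', 'd', 'e']
'd': index 3 in ['c', 'b', 'a', 'd', 'e'] -> ['d', 'c', 'b', 'a', 'e']
'e': index 4 in ['d', 'c', 'b', 'a', 'e'] -> ['e', 'd', 'c', 'b', 'a']
'b': index 3 in ['e', 'd', 'c', 'b', 'a'] -> ['b', 'e', 'd', 'c', 'a']
'b': index 0 in ['b', 'e', 'd', 'c', 'a'] -> ['b', 'e', 'd', 'c', 'a']
'd': index 2 in ['b', 'e', 'd', 'c', 'a'] -> ['d', 'b', 'e', 'c', 'a']
'e': index 2 in ['d', 'b', 'e', 'c', 'a'] -> ['e', 'd', 'b', 'c', 'a']


Output: [0, 1, 2, 0, 3, 4, 3, 0, 2, 2]


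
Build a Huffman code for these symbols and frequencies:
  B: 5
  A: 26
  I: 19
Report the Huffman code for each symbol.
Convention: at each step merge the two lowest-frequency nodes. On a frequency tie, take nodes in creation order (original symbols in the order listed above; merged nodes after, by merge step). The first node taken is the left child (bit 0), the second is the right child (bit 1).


Huffman tree construction:
Step 1: Merge B(5) + I(19) = 24
Step 2: Merge (B+I)(24) + A(26) = 50
Read each symbol's code off the tree from the root (left child = 0, right child = 1).

Codes:
  B: 00 (length 2)
  A: 1 (length 1)
  I: 01 (length 2)
Average code length: 74/50 = 1.4800 bits/symbol


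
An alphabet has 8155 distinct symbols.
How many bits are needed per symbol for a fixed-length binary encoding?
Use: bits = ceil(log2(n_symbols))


log2(8155) = 12.9935
Bracket: 2^12 = 4096 < 8155 <= 2^13 = 8192
So ceil(log2(8155)) = 13

bits = ceil(log2(8155)) = ceil(12.9935) = 13 bits


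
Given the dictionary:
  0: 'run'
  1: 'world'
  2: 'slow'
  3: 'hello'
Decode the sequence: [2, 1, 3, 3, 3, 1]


Look up each index in the dictionary:
  2 -> 'slow'
  1 -> 'world'
  3 -> 'hello'
  3 -> 'hello'
  3 -> 'hello'
  1 -> 'world'

Decoded: "slow world hello hello hello world"


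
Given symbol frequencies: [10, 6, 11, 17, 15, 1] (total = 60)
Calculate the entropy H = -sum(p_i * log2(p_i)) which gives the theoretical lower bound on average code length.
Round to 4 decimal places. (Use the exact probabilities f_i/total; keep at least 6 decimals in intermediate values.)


Per-symbol terms -p_i * log2(p_i) with p_i = f_i/60:
  p = 10/60 = 0.166667: log2(p) = -2.584963, -p*log2(p) = 0.430827
  p = 6/60 = 0.100000: log2(p) = -3.321928, -p*log2(p) = 0.332193
  p = 11/60 = 0.183333: log2(p) = -2.447459, -p*log2(p) = 0.448701
  p = 17/60 = 0.283333: log2(p) = -1.819428, -p*log2(p) = 0.515505
  p = 15/60 = 0.250000: log2(p) = -2.000000, -p*log2(p) = 0.500000
  p = 1/60 = 0.016667: log2(p) = -5.906891, -p*log2(p) = 0.098448
H = 0.430827 + 0.332193 + 0.448701 + 0.515505 + 0.500000 + 0.098448 = 2.325674

H = 2.3257 bits/symbol


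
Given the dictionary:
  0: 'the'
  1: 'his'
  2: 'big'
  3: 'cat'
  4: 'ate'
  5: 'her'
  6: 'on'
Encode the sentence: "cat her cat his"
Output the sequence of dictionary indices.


Look up each word in the dictionary:
  'cat' -> 3
  'her' -> 5
  'cat' -> 3
  'his' -> 1

Encoded: [3, 5, 3, 1]


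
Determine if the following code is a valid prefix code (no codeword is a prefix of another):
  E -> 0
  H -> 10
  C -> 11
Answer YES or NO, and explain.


Checking each pair (does one codeword prefix another?):
  E='0' vs H='10': no prefix
  E='0' vs C='11': no prefix
  H='10' vs E='0': no prefix
  H='10' vs C='11': no prefix
  C='11' vs E='0': no prefix
  C='11' vs H='10': no prefix
No violation found over all pairs.

YES -- this is a valid prefix code. No codeword is a prefix of any other codeword.


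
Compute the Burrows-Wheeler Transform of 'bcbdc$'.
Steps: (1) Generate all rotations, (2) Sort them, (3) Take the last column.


Rotations (sorted):
  0: $bcbdc -> last char: c
  1: bcbdc$ -> last char: $
  2: bdc$bc -> last char: c
  3: c$bcbd -> last char: d
  4: cbdc$b -> last char: b
  5: dc$bcb -> last char: b


BWT = c$cdbb


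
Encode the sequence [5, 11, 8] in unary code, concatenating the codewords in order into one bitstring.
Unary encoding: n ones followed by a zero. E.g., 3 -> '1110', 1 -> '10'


Encode each number as n ones followed by a terminating 0:
  5 -> 111110 (6 bits)
  11 -> 111111111110 (12 bits)
  8 -> 111111110 (9 bits)
Total length = 6 + 12 + 9 = 27 bits.

Unary([5, 11, 8]) = 111110111111111110111111110 (27 bits)


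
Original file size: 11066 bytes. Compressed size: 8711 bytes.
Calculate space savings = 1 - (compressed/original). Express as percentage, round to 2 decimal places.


ratio = compressed/original = 8711/11066 = 0.787186
savings = 1 - ratio = 1 - 0.787186 = 0.212814
as a percentage: 0.212814 * 100 = 21.28%

Space savings = 1 - 8711/11066 = 21.28%


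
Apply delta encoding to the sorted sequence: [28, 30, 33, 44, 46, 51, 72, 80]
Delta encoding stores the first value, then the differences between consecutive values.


First value: 28
Deltas:
  30 - 28 = 2
  33 - 30 = 3
  44 - 33 = 11
  46 - 44 = 2
  51 - 46 = 5
  72 - 51 = 21
  80 - 72 = 8


Delta encoded: [28, 2, 3, 11, 2, 5, 21, 8]


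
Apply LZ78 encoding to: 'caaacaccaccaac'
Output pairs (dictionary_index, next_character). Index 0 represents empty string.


LZ78 encoding steps:
Dictionary: {0: ''}
Step 1: w='' (idx 0), next='c' -> output (0, 'c'), add 'c' as idx 1
Step 2: w='' (idx 0), next='a' -> output (0, 'a'), add 'a' as idx 2
Step 3: w='a' (idx 2), next='a' -> output (2, 'a'), add 'aa' as idx 3
Step 4: w='c' (idx 1), next='a' -> output (1, 'a'), add 'ca' as idx 4
Step 5: w='c' (idx 1), next='c' -> output (1, 'c'), add 'cc' as idx 5
Step 6: w='a' (idx 2), next='c' -> output (2, 'c'), add 'ac' as idx 6
Step 7: w='ca' (idx 4), next='a' -> output (4, 'a'), add 'caa' as idx 7
Step 8: w='c' (idx 1), end of input -> output (1, '')


Encoded: [(0, 'c'), (0, 'a'), (2, 'a'), (1, 'a'), (1, 'c'), (2, 'c'), (4, 'a'), (1, '')]


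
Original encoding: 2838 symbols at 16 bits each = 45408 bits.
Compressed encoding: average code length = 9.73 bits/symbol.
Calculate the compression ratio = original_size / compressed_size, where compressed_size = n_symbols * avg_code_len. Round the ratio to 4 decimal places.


original_size = n_symbols * orig_bits = 2838 * 16 = 45408 bits
compressed_size = n_symbols * avg_code_len = 2838 * 9.73 = 27613.74 bits
ratio = original_size / compressed_size = 45408 / 27613.74 = 1.6444

Compression ratio = 1.6444


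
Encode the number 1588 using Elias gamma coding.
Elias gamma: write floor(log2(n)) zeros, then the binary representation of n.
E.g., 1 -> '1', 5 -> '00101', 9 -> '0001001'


num_bits = floor(log2(1588)) + 1 = 11
leading_zeros = num_bits - 1 = 10
binary(1588) = 11000110100

Elias gamma(1588) = '0000000000' + '11000110100' = 000000000011000110100 (21 bits)


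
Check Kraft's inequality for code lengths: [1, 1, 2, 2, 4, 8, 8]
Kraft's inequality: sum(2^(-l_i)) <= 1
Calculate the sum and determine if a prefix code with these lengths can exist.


Sum = 2^(-1) + 2^(-1) + 2^(-2) + 2^(-2) + 2^(-4) + 2^(-8) + 2^(-8)
    = 0.5 + 0.5 + 0.25 + 0.25 + 0.0625 + 0.00390625 + 0.00390625
    = 402/256 = 1.5703125
Since 1.5703125 > 1, Kraft's inequality is NOT satisfied.
A prefix code with these lengths CANNOT exist.

Kraft sum = 1.5703125. Not satisfied.


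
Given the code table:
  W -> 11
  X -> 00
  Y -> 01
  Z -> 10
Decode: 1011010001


Decoding:
10 -> Z
11 -> W
01 -> Y
00 -> X
01 -> Y


Result: ZWYXY


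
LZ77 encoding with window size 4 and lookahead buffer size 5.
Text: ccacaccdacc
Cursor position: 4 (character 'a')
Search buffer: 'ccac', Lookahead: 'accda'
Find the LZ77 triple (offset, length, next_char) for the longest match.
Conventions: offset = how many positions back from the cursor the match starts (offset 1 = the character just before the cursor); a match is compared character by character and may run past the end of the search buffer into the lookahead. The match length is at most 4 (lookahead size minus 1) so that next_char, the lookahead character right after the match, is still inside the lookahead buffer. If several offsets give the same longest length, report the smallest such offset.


Try each offset into the search buffer:
  offset=1 (pos 3, char 'c'): match length 0
  offset=2 (pos 2, char 'a'): match length 2
  offset=3 (pos 1, char 'c'): match length 0
  offset=4 (pos 0, char 'c'): match length 0
Longest match has length 2 at offset 2.
next_char = character at position 4 + 2 = 6 -> 'c'

Best match: offset=2, length=2 (matching 'ac' starting at position 2)
LZ77 triple: (2, 2, 'c')


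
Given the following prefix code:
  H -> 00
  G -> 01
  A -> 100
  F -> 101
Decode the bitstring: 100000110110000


Decoding step by step:
Bits 100 -> A
Bits 00 -> H
Bits 01 -> G
Bits 101 -> F
Bits 100 -> A
Bits 00 -> H


Decoded message: AHGFAH


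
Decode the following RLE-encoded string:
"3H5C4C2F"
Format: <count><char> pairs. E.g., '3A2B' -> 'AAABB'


Expanding each <count><char> pair:
  3H -> 'HHH'
  5C -> 'CCCCC'
  4C -> 'CCCC'
  2F -> 'FF'

Decoded = HHHCCCCCCCCCFF


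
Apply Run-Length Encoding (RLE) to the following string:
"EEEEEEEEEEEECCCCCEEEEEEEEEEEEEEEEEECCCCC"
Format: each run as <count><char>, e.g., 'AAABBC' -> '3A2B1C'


Scanning runs left to right:
  i=0: run of 'E' x 12 -> '12E'
  i=12: run of 'C' x 5 -> '5C'
  i=17: run of 'E' x 18 -> '18E'
  i=35: run of 'C' x 5 -> '5C'

RLE = 12E5C18E5C


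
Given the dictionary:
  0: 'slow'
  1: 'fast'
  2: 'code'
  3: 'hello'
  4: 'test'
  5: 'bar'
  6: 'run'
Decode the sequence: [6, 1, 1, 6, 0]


Look up each index in the dictionary:
  6 -> 'run'
  1 -> 'fast'
  1 -> 'fast'
  6 -> 'run'
  0 -> 'slow'

Decoded: "run fast fast run slow"


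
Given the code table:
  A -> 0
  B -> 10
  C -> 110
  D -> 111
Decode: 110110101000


Decoding:
110 -> C
110 -> C
10 -> B
10 -> B
0 -> A
0 -> A


Result: CCBBAA


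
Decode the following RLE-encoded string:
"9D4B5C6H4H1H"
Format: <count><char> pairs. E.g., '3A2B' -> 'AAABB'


Expanding each <count><char> pair:
  9D -> 'DDDDDDDDD'
  4B -> 'BBBB'
  5C -> 'CCCCC'
  6H -> 'HHHHHH'
  4H -> 'HHHH'
  1H -> 'H'

Decoded = DDDDDDDDDBBBBCCCCCHHHHHHHHHHH


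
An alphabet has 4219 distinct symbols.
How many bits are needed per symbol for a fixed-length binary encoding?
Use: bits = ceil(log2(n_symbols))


log2(4219) = 12.0427
Bracket: 2^12 = 4096 < 4219 <= 2^13 = 8192
So ceil(log2(4219)) = 13

bits = ceil(log2(4219)) = ceil(12.0427) = 13 bits


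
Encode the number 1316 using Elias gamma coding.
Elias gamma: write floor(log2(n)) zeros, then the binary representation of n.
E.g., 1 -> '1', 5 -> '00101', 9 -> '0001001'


num_bits = floor(log2(1316)) + 1 = 11
leading_zeros = num_bits - 1 = 10
binary(1316) = 10100100100

Elias gamma(1316) = '0000000000' + '10100100100' = 000000000010100100100 (21 bits)


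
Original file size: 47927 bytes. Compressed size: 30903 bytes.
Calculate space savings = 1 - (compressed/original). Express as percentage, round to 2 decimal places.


ratio = compressed/original = 30903/47927 = 0.644793
savings = 1 - ratio = 1 - 0.644793 = 0.355207
as a percentage: 0.355207 * 100 = 35.52%

Space savings = 1 - 30903/47927 = 35.52%


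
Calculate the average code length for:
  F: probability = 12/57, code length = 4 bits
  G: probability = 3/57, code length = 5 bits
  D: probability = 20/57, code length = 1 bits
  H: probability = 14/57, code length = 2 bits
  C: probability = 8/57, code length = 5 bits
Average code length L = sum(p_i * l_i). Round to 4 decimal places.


Weighted contributions p_i * l_i:
  F: (12/57) * 4 = 48/57
  G: (3/57) * 5 = 15/57
  D: (20/57) * 1 = 20/57
  H: (14/57) * 2 = 28/57
  C: (8/57) * 5 = 40/57
Sum = (48 + 15 + 20 + 28 + 40)/57 = 151/57

L = 151/57 = 2.6491 bits/symbol


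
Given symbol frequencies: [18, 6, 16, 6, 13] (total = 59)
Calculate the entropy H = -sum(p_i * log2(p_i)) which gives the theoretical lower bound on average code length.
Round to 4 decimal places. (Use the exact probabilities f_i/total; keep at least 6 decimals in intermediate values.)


Per-symbol terms -p_i * log2(p_i) with p_i = f_i/59:
  p = 18/59 = 0.305085: log2(p) = -1.712718, -p*log2(p) = 0.522524
  p = 6/59 = 0.101695: log2(p) = -3.297681, -p*log2(p) = 0.335357
  p = 16/59 = 0.271186: log2(p) = -1.882643, -p*log2(p) = 0.510547
  p = 6/59 = 0.101695: log2(p) = -3.297681, -p*log2(p) = 0.335357
  p = 13/59 = 0.220339: log2(p) = -2.182203, -p*log2(p) = 0.480824
H = 0.522524 + 0.335357 + 0.510547 + 0.335357 + 0.480824 = 2.184609

H = 2.1846 bits/symbol


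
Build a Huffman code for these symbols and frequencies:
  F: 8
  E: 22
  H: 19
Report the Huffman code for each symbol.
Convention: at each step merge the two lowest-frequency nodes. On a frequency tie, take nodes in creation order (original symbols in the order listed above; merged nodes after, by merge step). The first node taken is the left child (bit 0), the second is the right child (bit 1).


Huffman tree construction:
Step 1: Merge F(8) + H(19) = 27
Step 2: Merge E(22) + (F+H)(27) = 49
Read each symbol's code off the tree from the root (left child = 0, right child = 1).

Codes:
  F: 10 (length 2)
  E: 0 (length 1)
  H: 11 (length 2)
Average code length: 76/49 = 1.5510 bits/symbol


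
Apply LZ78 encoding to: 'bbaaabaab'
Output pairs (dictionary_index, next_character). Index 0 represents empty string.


LZ78 encoding steps:
Dictionary: {0: ''}
Step 1: w='' (idx 0), next='b' -> output (0, 'b'), add 'b' as idx 1
Step 2: w='b' (idx 1), next='a' -> output (1, 'a'), add 'ba' as idx 2
Step 3: w='' (idx 0), next='a' -> output (0, 'a'), add 'a' as idx 3
Step 4: w='a' (idx 3), next='b' -> output (3, 'b'), add 'ab' as idx 4
Step 5: w='a' (idx 3), next='a' -> output (3, 'a'), add 'aa' as idx 5
Step 6: w='b' (idx 1), end of input -> output (1, '')


Encoded: [(0, 'b'), (1, 'a'), (0, 'a'), (3, 'b'), (3, 'a'), (1, '')]


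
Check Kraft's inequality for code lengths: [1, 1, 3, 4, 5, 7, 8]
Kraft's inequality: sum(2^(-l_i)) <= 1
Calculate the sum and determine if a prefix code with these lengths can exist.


Sum = 2^(-1) + 2^(-1) + 2^(-3) + 2^(-4) + 2^(-5) + 2^(-7) + 2^(-8)
    = 0.5 + 0.5 + 0.125 + 0.0625 + 0.03125 + 0.0078125 + 0.00390625
    = 315/256 = 1.23046875
Since 1.23046875 > 1, Kraft's inequality is NOT satisfied.
A prefix code with these lengths CANNOT exist.

Kraft sum = 1.23046875. Not satisfied.


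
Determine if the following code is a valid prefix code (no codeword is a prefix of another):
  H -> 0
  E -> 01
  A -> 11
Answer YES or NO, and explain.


Checking each pair (does one codeword prefix another?):
  H='0' vs E='01': prefix -- VIOLATION

NO -- this is NOT a valid prefix code. H (0) is a prefix of E (01).


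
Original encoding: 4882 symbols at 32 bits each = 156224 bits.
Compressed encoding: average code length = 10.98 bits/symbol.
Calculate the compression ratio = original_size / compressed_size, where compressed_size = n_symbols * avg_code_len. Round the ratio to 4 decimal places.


original_size = n_symbols * orig_bits = 4882 * 32 = 156224 bits
compressed_size = n_symbols * avg_code_len = 4882 * 10.98 = 53604.36 bits
ratio = original_size / compressed_size = 156224 / 53604.36 = 2.9144

Compression ratio = 2.9144


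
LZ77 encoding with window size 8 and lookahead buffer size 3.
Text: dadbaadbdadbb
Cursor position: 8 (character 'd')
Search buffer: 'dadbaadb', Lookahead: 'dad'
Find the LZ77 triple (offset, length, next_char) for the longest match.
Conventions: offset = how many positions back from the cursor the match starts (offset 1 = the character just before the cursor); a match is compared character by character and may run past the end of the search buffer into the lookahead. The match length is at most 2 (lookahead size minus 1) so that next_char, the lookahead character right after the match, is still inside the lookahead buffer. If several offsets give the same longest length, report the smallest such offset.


Try each offset into the search buffer:
  offset=1 (pos 7, char 'b'): match length 0
  offset=2 (pos 6, char 'd'): match length 1
  offset=3 (pos 5, char 'a'): match length 0
  offset=4 (pos 4, char 'a'): match length 0
  offset=5 (pos 3, char 'b'): match length 0
  offset=6 (pos 2, char 'd'): match length 1
  offset=7 (pos 1, char 'a'): match length 0
  offset=8 (pos 0, char 'd'): match length 2
Longest match has length 2 at offset 8.
next_char = character at position 8 + 2 = 10 -> 'd'

Best match: offset=8, length=2 (matching 'da' starting at position 0)
LZ77 triple: (8, 2, 'd')


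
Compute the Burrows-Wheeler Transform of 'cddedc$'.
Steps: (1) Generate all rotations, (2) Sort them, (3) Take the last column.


Rotations (sorted):
  0: $cddedc -> last char: c
  1: c$cdded -> last char: d
  2: cddedc$ -> last char: $
  3: dc$cdde -> last char: e
  4: ddedc$c -> last char: c
  5: dedc$cd -> last char: d
  6: edc$cdd -> last char: d


BWT = cd$ecdd


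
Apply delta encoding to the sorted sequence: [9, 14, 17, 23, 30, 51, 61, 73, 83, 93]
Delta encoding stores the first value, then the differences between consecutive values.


First value: 9
Deltas:
  14 - 9 = 5
  17 - 14 = 3
  23 - 17 = 6
  30 - 23 = 7
  51 - 30 = 21
  61 - 51 = 10
  73 - 61 = 12
  83 - 73 = 10
  93 - 83 = 10


Delta encoded: [9, 5, 3, 6, 7, 21, 10, 12, 10, 10]


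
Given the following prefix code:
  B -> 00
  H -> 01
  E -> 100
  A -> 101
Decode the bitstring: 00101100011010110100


Decoding step by step:
Bits 00 -> B
Bits 101 -> A
Bits 100 -> E
Bits 01 -> H
Bits 101 -> A
Bits 01 -> H
Bits 101 -> A
Bits 00 -> B


Decoded message: BAEHAHAB


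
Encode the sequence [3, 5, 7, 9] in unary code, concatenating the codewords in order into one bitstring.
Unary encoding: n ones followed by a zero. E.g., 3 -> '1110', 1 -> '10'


Encode each number as n ones followed by a terminating 0:
  3 -> 1110 (4 bits)
  5 -> 111110 (6 bits)
  7 -> 11111110 (8 bits)
  9 -> 1111111110 (10 bits)
Total length = 4 + 6 + 8 + 10 = 28 bits.

Unary([3, 5, 7, 9]) = 1110111110111111101111111110 (28 bits)


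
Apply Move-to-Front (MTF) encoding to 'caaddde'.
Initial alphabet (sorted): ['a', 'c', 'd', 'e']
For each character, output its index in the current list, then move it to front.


MTF encoding:
'c': index 1 in ['a', 'c', 'd', 'e'] -> ['c', 'a', 'd', 'e']
'a': index 1 in ['c', 'a', 'd', 'e'] -> ['a', 'c', 'd', 'e']
'a': index 0 in ['a', 'c', 'd', 'e'] -> ['a', 'c', 'd', 'e']
'd': index 2 in ['a', 'c', 'd', 'e'] -> ['d', 'a', 'c', 'e']
'd': index 0 in ['d', 'a', 'c', 'e'] -> ['d', 'a', 'c', 'e']
'd': index 0 in ['d', 'a', 'c', 'e'] -> ['d', 'a', 'c', 'e']
'e': index 3 in ['d', 'a', 'c', 'e'] -> ['e', 'd', 'a', 'c']


Output: [1, 1, 0, 2, 0, 0, 3]


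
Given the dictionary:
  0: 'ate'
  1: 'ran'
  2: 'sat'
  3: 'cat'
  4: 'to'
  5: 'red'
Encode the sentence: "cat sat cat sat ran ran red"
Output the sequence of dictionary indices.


Look up each word in the dictionary:
  'cat' -> 3
  'sat' -> 2
  'cat' -> 3
  'sat' -> 2
  'ran' -> 1
  'ran' -> 1
  'red' -> 5

Encoded: [3, 2, 3, 2, 1, 1, 5]


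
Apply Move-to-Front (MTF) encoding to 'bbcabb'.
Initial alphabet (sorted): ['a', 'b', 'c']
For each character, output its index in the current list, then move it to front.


MTF encoding:
'b': index 1 in ['a', 'b', 'c'] -> ['b', 'a', 'c']
'b': index 0 in ['b', 'a', 'c'] -> ['b', 'a', 'c']
'c': index 2 in ['b', 'a', 'c'] -> ['c', 'b', 'a']
'a': index 2 in ['c', 'b', 'a'] -> ['a', 'c', 'b']
'b': index 2 in ['a', 'c', 'b'] -> ['b', 'a', 'c']
'b': index 0 in ['b', 'a', 'c'] -> ['b', 'a', 'c']


Output: [1, 0, 2, 2, 2, 0]


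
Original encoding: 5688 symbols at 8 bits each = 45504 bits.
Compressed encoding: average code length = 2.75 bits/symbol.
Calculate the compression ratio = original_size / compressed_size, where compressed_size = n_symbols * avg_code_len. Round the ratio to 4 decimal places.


original_size = n_symbols * orig_bits = 5688 * 8 = 45504 bits
compressed_size = n_symbols * avg_code_len = 5688 * 2.75 = 15642.0 bits
ratio = original_size / compressed_size = 45504 / 15642.0 = 2.9091

Compression ratio = 2.9091


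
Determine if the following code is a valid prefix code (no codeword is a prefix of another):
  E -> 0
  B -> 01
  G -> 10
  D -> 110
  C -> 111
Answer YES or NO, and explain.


Checking each pair (does one codeword prefix another?):
  E='0' vs B='01': prefix -- VIOLATION

NO -- this is NOT a valid prefix code. E (0) is a prefix of B (01).


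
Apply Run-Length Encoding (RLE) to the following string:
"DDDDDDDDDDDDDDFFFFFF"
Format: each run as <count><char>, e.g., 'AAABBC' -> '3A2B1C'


Scanning runs left to right:
  i=0: run of 'D' x 14 -> '14D'
  i=14: run of 'F' x 6 -> '6F'

RLE = 14D6F


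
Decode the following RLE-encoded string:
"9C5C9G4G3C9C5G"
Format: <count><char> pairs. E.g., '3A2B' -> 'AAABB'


Expanding each <count><char> pair:
  9C -> 'CCCCCCCCC'
  5C -> 'CCCCC'
  9G -> 'GGGGGGGGG'
  4G -> 'GGGG'
  3C -> 'CCC'
  9C -> 'CCCCCCCCC'
  5G -> 'GGGGG'

Decoded = CCCCCCCCCCCCCCGGGGGGGGGGGGGCCCCCCCCCCCCGGGGG


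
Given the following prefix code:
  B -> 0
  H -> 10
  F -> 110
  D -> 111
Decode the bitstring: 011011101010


Decoding step by step:
Bits 0 -> B
Bits 110 -> F
Bits 111 -> D
Bits 0 -> B
Bits 10 -> H
Bits 10 -> H


Decoded message: BFDBHH


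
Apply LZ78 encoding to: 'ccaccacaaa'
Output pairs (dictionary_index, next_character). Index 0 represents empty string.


LZ78 encoding steps:
Dictionary: {0: ''}
Step 1: w='' (idx 0), next='c' -> output (0, 'c'), add 'c' as idx 1
Step 2: w='c' (idx 1), next='a' -> output (1, 'a'), add 'ca' as idx 2
Step 3: w='c' (idx 1), next='c' -> output (1, 'c'), add 'cc' as idx 3
Step 4: w='' (idx 0), next='a' -> output (0, 'a'), add 'a' as idx 4
Step 5: w='ca' (idx 2), next='a' -> output (2, 'a'), add 'caa' as idx 5
Step 6: w='a' (idx 4), end of input -> output (4, '')


Encoded: [(0, 'c'), (1, 'a'), (1, 'c'), (0, 'a'), (2, 'a'), (4, '')]


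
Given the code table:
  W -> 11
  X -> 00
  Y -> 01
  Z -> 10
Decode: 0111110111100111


Decoding:
01 -> Y
11 -> W
11 -> W
01 -> Y
11 -> W
10 -> Z
01 -> Y
11 -> W


Result: YWWYWZYW


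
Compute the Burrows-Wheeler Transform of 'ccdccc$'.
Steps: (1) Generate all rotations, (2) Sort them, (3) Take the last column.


Rotations (sorted):
  0: $ccdccc -> last char: c
  1: c$ccdcc -> last char: c
  2: cc$ccdc -> last char: c
  3: ccc$ccd -> last char: d
  4: ccdccc$ -> last char: $
  5: cdccc$c -> last char: c
  6: dccc$cc -> last char: c


BWT = cccd$cc


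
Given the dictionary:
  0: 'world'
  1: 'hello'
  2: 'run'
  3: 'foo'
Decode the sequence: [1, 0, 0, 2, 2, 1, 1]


Look up each index in the dictionary:
  1 -> 'hello'
  0 -> 'world'
  0 -> 'world'
  2 -> 'run'
  2 -> 'run'
  1 -> 'hello'
  1 -> 'hello'

Decoded: "hello world world run run hello hello"


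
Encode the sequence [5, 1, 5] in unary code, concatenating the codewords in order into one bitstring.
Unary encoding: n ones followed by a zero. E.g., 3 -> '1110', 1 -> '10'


Encode each number as n ones followed by a terminating 0:
  5 -> 111110 (6 bits)
  1 -> 10 (2 bits)
  5 -> 111110 (6 bits)
Total length = 6 + 2 + 6 = 14 bits.

Unary([5, 1, 5]) = 11111010111110 (14 bits)


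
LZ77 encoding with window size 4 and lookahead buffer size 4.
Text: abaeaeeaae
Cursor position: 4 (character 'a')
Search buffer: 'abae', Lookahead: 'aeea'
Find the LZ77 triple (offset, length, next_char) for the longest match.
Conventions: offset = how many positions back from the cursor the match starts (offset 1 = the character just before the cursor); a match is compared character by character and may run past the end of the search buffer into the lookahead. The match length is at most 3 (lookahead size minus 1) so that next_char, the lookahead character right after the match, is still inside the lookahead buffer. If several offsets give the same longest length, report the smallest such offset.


Try each offset into the search buffer:
  offset=1 (pos 3, char 'e'): match length 0
  offset=2 (pos 2, char 'a'): match length 2
  offset=3 (pos 1, char 'b'): match length 0
  offset=4 (pos 0, char 'a'): match length 1
Longest match has length 2 at offset 2.
next_char = character at position 4 + 2 = 6 -> 'e'

Best match: offset=2, length=2 (matching 'ae' starting at position 2)
LZ77 triple: (2, 2, 'e')


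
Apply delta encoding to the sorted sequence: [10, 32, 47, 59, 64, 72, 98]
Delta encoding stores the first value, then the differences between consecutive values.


First value: 10
Deltas:
  32 - 10 = 22
  47 - 32 = 15
  59 - 47 = 12
  64 - 59 = 5
  72 - 64 = 8
  98 - 72 = 26


Delta encoded: [10, 22, 15, 12, 5, 8, 26]


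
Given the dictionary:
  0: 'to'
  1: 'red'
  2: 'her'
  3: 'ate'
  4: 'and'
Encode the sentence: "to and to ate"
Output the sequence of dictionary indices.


Look up each word in the dictionary:
  'to' -> 0
  'and' -> 4
  'to' -> 0
  'ate' -> 3

Encoded: [0, 4, 0, 3]


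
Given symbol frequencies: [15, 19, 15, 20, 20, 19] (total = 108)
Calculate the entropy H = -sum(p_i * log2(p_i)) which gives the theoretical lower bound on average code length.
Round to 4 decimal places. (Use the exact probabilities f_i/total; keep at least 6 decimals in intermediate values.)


Per-symbol terms -p_i * log2(p_i) with p_i = f_i/108:
  p = 15/108 = 0.138889: log2(p) = -2.847997, -p*log2(p) = 0.395555
  p = 19/108 = 0.175926: log2(p) = -2.506960, -p*log2(p) = 0.441039
  p = 15/108 = 0.138889: log2(p) = -2.847997, -p*log2(p) = 0.395555
  p = 20/108 = 0.185185: log2(p) = -2.432959, -p*log2(p) = 0.450548
  p = 20/108 = 0.185185: log2(p) = -2.432959, -p*log2(p) = 0.450548
  p = 19/108 = 0.175926: log2(p) = -2.506960, -p*log2(p) = 0.441039
H = 0.395555 + 0.441039 + 0.395555 + 0.450548 + 0.450548 + 0.441039 = 2.574284

H = 2.5743 bits/symbol


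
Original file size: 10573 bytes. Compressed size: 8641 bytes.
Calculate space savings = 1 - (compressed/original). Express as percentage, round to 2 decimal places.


ratio = compressed/original = 8641/10573 = 0.81727
savings = 1 - ratio = 1 - 0.81727 = 0.18273
as a percentage: 0.18273 * 100 = 18.27%

Space savings = 1 - 8641/10573 = 18.27%


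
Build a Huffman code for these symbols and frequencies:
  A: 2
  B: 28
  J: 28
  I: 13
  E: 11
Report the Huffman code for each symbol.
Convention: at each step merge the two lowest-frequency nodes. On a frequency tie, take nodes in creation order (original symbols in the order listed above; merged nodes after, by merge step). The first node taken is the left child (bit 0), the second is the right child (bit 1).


Huffman tree construction:
Step 1: Merge A(2) + E(11) = 13
Step 2: Merge I(13) + (A+E)(13) = 26
Step 3: Merge (I+(A+E))(26) + B(28) = 54
Step 4: Merge J(28) + ((I+(A+E))+B)(54) = 82
Read each symbol's code off the tree from the root (left child = 0, right child = 1).

Codes:
  A: 1010 (length 4)
  B: 11 (length 2)
  J: 0 (length 1)
  I: 100 (length 3)
  E: 1011 (length 4)
Average code length: 175/82 = 2.1341 bits/symbol


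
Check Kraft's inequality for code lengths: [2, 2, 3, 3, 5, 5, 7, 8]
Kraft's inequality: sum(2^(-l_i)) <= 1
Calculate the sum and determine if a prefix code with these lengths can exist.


Sum = 2^(-2) + 2^(-2) + 2^(-3) + 2^(-3) + 2^(-5) + 2^(-5) + 2^(-7) + 2^(-8)
    = 0.25 + 0.25 + 0.125 + 0.125 + 0.03125 + 0.03125 + 0.0078125 + 0.00390625
    = 211/256 = 0.82421875
Since 0.82421875 <= 1, Kraft's inequality IS satisfied.
A prefix code with these lengths CAN exist.

Kraft sum = 0.82421875. Satisfied.


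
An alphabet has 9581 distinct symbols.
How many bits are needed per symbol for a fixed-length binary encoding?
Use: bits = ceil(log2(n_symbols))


log2(9581) = 13.226
Bracket: 2^13 = 8192 < 9581 <= 2^14 = 16384
So ceil(log2(9581)) = 14

bits = ceil(log2(9581)) = ceil(13.226) = 14 bits


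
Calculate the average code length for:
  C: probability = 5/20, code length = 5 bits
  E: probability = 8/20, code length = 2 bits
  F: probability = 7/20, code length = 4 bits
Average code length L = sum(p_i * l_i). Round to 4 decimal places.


Weighted contributions p_i * l_i:
  C: (5/20) * 5 = 25/20
  E: (8/20) * 2 = 16/20
  F: (7/20) * 4 = 28/20
Sum = (25 + 16 + 28)/20 = 69/20

L = 69/20 = 3.4500 bits/symbol


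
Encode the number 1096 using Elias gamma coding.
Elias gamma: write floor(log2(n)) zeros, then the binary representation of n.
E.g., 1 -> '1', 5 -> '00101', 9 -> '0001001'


num_bits = floor(log2(1096)) + 1 = 11
leading_zeros = num_bits - 1 = 10
binary(1096) = 10001001000

Elias gamma(1096) = '0000000000' + '10001001000' = 000000000010001001000 (21 bits)


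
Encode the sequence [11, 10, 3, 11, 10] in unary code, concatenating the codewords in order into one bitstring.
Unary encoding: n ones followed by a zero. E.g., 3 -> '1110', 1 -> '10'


Encode each number as n ones followed by a terminating 0:
  11 -> 111111111110 (12 bits)
  10 -> 11111111110 (11 bits)
  3 -> 1110 (4 bits)
  11 -> 111111111110 (12 bits)
  10 -> 11111111110 (11 bits)
Total length = 12 + 11 + 4 + 12 + 11 = 50 bits.

Unary([11, 10, 3, 11, 10]) = 11111111111011111111110111011111111111011111111110 (50 bits)


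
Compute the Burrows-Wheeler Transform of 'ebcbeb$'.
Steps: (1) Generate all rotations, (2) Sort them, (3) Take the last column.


Rotations (sorted):
  0: $ebcbeb -> last char: b
  1: b$ebcbe -> last char: e
  2: bcbeb$e -> last char: e
  3: beb$ebc -> last char: c
  4: cbeb$eb -> last char: b
  5: eb$ebcb -> last char: b
  6: ebcbeb$ -> last char: $


BWT = beecbb$


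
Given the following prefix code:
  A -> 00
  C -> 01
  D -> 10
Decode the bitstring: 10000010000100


Decoding step by step:
Bits 10 -> D
Bits 00 -> A
Bits 00 -> A
Bits 10 -> D
Bits 00 -> A
Bits 01 -> C
Bits 00 -> A


Decoded message: DAADACA


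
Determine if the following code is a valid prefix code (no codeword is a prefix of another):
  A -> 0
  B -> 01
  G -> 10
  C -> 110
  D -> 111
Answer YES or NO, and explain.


Checking each pair (does one codeword prefix another?):
  A='0' vs B='01': prefix -- VIOLATION

NO -- this is NOT a valid prefix code. A (0) is a prefix of B (01).


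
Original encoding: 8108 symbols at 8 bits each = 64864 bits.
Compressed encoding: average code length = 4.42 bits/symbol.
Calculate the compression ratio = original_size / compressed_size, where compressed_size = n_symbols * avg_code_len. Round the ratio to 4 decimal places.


original_size = n_symbols * orig_bits = 8108 * 8 = 64864 bits
compressed_size = n_symbols * avg_code_len = 8108 * 4.42 = 35837.36 bits
ratio = original_size / compressed_size = 64864 / 35837.36 = 1.81

Compression ratio = 1.81


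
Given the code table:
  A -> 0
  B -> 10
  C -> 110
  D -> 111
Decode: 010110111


Decoding:
0 -> A
10 -> B
110 -> C
111 -> D


Result: ABCD


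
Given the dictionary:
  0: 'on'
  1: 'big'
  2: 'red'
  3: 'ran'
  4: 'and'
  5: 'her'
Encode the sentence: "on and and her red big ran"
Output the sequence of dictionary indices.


Look up each word in the dictionary:
  'on' -> 0
  'and' -> 4
  'and' -> 4
  'her' -> 5
  'red' -> 2
  'big' -> 1
  'ran' -> 3

Encoded: [0, 4, 4, 5, 2, 1, 3]
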